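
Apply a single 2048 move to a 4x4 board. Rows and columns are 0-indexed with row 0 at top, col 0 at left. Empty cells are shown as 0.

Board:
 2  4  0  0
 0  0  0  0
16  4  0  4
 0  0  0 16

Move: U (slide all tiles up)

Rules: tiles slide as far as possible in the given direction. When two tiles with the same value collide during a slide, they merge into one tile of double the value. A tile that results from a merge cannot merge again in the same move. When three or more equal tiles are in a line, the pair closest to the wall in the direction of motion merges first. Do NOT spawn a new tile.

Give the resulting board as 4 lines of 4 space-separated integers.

Slide up:
col 0: [2, 0, 16, 0] -> [2, 16, 0, 0]
col 1: [4, 0, 4, 0] -> [8, 0, 0, 0]
col 2: [0, 0, 0, 0] -> [0, 0, 0, 0]
col 3: [0, 0, 4, 16] -> [4, 16, 0, 0]

Answer:  2  8  0  4
16  0  0 16
 0  0  0  0
 0  0  0  0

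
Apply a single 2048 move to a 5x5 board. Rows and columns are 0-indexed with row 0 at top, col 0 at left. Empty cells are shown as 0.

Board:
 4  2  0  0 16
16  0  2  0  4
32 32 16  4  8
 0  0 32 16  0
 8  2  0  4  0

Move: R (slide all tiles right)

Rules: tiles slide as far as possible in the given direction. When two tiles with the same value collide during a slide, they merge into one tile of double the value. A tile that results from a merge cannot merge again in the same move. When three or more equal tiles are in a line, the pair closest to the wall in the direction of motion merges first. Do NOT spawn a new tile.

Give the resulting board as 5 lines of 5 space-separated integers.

Answer:  0  0  4  2 16
 0  0 16  2  4
 0 64 16  4  8
 0  0  0 32 16
 0  0  8  2  4

Derivation:
Slide right:
row 0: [4, 2, 0, 0, 16] -> [0, 0, 4, 2, 16]
row 1: [16, 0, 2, 0, 4] -> [0, 0, 16, 2, 4]
row 2: [32, 32, 16, 4, 8] -> [0, 64, 16, 4, 8]
row 3: [0, 0, 32, 16, 0] -> [0, 0, 0, 32, 16]
row 4: [8, 2, 0, 4, 0] -> [0, 0, 8, 2, 4]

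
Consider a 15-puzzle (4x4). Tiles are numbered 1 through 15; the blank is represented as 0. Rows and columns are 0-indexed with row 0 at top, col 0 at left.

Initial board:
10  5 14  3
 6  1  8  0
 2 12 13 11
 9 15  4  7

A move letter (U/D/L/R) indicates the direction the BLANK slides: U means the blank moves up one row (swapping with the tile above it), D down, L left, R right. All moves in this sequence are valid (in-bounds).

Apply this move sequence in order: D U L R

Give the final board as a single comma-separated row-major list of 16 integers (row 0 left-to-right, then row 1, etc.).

After move 1 (D):
10  5 14  3
 6  1  8 11
 2 12 13  0
 9 15  4  7

After move 2 (U):
10  5 14  3
 6  1  8  0
 2 12 13 11
 9 15  4  7

After move 3 (L):
10  5 14  3
 6  1  0  8
 2 12 13 11
 9 15  4  7

After move 4 (R):
10  5 14  3
 6  1  8  0
 2 12 13 11
 9 15  4  7

Answer: 10, 5, 14, 3, 6, 1, 8, 0, 2, 12, 13, 11, 9, 15, 4, 7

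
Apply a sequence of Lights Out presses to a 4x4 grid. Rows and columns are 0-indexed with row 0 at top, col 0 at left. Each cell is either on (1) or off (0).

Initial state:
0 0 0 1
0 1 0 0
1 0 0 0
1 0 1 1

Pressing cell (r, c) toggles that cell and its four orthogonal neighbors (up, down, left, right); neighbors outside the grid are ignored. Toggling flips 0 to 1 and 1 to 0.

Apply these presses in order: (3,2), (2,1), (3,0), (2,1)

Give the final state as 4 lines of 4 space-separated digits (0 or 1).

After press 1 at (3,2):
0 0 0 1
0 1 0 0
1 0 1 0
1 1 0 0

After press 2 at (2,1):
0 0 0 1
0 0 0 0
0 1 0 0
1 0 0 0

After press 3 at (3,0):
0 0 0 1
0 0 0 0
1 1 0 0
0 1 0 0

After press 4 at (2,1):
0 0 0 1
0 1 0 0
0 0 1 0
0 0 0 0

Answer: 0 0 0 1
0 1 0 0
0 0 1 0
0 0 0 0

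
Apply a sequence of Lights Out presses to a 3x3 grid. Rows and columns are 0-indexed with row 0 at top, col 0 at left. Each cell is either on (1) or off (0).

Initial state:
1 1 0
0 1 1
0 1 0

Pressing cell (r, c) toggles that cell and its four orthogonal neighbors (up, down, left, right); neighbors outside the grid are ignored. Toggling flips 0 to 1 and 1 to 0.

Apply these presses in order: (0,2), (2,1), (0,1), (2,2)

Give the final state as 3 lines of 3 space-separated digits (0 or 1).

Answer: 0 1 0
0 1 1
1 1 0

Derivation:
After press 1 at (0,2):
1 0 1
0 1 0
0 1 0

After press 2 at (2,1):
1 0 1
0 0 0
1 0 1

After press 3 at (0,1):
0 1 0
0 1 0
1 0 1

After press 4 at (2,2):
0 1 0
0 1 1
1 1 0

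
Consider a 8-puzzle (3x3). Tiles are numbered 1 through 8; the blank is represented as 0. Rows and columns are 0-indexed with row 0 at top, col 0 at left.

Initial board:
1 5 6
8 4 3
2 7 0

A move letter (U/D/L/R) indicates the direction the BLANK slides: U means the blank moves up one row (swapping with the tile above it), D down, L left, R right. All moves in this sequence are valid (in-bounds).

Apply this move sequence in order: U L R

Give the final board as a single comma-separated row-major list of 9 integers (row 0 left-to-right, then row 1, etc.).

Answer: 1, 5, 6, 8, 4, 0, 2, 7, 3

Derivation:
After move 1 (U):
1 5 6
8 4 0
2 7 3

After move 2 (L):
1 5 6
8 0 4
2 7 3

After move 3 (R):
1 5 6
8 4 0
2 7 3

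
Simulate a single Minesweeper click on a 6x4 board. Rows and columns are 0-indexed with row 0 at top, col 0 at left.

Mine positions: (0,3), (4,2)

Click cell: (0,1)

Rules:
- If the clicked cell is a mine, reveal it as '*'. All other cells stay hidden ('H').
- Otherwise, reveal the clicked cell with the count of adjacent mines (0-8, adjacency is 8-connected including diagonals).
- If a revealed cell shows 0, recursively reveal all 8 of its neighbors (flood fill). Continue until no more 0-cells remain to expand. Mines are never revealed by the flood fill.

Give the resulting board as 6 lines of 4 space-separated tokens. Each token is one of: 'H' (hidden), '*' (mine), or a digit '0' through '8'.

0 0 1 H
0 0 1 1
0 0 0 0
0 1 1 1
0 1 H H
0 1 H H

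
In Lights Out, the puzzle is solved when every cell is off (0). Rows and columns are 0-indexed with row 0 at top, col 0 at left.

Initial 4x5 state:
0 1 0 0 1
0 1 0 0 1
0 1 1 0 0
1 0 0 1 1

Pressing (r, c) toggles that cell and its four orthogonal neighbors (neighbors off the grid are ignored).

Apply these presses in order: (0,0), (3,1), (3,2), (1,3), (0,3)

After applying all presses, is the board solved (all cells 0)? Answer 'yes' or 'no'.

After press 1 at (0,0):
1 0 0 0 1
1 1 0 0 1
0 1 1 0 0
1 0 0 1 1

After press 2 at (3,1):
1 0 0 0 1
1 1 0 0 1
0 0 1 0 0
0 1 1 1 1

After press 3 at (3,2):
1 0 0 0 1
1 1 0 0 1
0 0 0 0 0
0 0 0 0 1

After press 4 at (1,3):
1 0 0 1 1
1 1 1 1 0
0 0 0 1 0
0 0 0 0 1

After press 5 at (0,3):
1 0 1 0 0
1 1 1 0 0
0 0 0 1 0
0 0 0 0 1

Lights still on: 7

Answer: no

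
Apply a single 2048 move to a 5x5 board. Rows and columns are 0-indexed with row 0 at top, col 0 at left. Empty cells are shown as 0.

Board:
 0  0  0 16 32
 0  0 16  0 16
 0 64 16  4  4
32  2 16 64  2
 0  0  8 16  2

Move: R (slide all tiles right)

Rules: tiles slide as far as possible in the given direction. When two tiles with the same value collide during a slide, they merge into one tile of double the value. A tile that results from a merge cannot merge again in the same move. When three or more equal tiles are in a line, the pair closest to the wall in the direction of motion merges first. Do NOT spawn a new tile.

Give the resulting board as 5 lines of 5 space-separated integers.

Slide right:
row 0: [0, 0, 0, 16, 32] -> [0, 0, 0, 16, 32]
row 1: [0, 0, 16, 0, 16] -> [0, 0, 0, 0, 32]
row 2: [0, 64, 16, 4, 4] -> [0, 0, 64, 16, 8]
row 3: [32, 2, 16, 64, 2] -> [32, 2, 16, 64, 2]
row 4: [0, 0, 8, 16, 2] -> [0, 0, 8, 16, 2]

Answer:  0  0  0 16 32
 0  0  0  0 32
 0  0 64 16  8
32  2 16 64  2
 0  0  8 16  2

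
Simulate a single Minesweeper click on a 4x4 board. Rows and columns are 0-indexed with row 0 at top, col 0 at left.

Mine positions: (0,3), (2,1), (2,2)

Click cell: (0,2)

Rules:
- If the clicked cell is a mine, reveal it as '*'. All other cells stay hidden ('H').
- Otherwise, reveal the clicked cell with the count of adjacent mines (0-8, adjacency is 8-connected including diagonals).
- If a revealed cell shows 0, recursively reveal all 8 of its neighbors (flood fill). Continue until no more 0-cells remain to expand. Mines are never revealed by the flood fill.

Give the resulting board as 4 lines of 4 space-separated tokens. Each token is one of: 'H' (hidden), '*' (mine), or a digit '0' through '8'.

H H 1 H
H H H H
H H H H
H H H H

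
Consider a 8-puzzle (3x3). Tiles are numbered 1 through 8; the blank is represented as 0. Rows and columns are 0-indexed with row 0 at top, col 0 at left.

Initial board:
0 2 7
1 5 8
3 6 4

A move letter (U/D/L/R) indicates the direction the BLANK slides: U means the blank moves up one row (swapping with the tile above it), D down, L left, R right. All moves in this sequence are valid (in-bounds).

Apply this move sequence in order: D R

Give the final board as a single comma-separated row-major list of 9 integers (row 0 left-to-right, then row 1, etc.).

After move 1 (D):
1 2 7
0 5 8
3 6 4

After move 2 (R):
1 2 7
5 0 8
3 6 4

Answer: 1, 2, 7, 5, 0, 8, 3, 6, 4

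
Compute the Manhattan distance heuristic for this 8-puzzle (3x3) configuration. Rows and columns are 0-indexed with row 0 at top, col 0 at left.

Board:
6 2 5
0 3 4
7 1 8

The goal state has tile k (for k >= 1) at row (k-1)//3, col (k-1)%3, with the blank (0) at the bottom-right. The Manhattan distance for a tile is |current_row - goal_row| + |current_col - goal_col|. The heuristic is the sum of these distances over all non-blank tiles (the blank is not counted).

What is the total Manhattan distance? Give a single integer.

Answer: 13

Derivation:
Tile 6: at (0,0), goal (1,2), distance |0-1|+|0-2| = 3
Tile 2: at (0,1), goal (0,1), distance |0-0|+|1-1| = 0
Tile 5: at (0,2), goal (1,1), distance |0-1|+|2-1| = 2
Tile 3: at (1,1), goal (0,2), distance |1-0|+|1-2| = 2
Tile 4: at (1,2), goal (1,0), distance |1-1|+|2-0| = 2
Tile 7: at (2,0), goal (2,0), distance |2-2|+|0-0| = 0
Tile 1: at (2,1), goal (0,0), distance |2-0|+|1-0| = 3
Tile 8: at (2,2), goal (2,1), distance |2-2|+|2-1| = 1
Sum: 3 + 0 + 2 + 2 + 2 + 0 + 3 + 1 = 13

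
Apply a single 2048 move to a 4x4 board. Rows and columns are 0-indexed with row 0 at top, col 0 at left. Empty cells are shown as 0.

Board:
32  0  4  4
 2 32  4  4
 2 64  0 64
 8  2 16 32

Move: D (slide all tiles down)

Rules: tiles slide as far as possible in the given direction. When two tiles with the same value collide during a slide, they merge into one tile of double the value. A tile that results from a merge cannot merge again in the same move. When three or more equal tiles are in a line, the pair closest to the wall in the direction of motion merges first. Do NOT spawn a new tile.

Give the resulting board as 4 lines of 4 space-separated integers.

Slide down:
col 0: [32, 2, 2, 8] -> [0, 32, 4, 8]
col 1: [0, 32, 64, 2] -> [0, 32, 64, 2]
col 2: [4, 4, 0, 16] -> [0, 0, 8, 16]
col 3: [4, 4, 64, 32] -> [0, 8, 64, 32]

Answer:  0  0  0  0
32 32  0  8
 4 64  8 64
 8  2 16 32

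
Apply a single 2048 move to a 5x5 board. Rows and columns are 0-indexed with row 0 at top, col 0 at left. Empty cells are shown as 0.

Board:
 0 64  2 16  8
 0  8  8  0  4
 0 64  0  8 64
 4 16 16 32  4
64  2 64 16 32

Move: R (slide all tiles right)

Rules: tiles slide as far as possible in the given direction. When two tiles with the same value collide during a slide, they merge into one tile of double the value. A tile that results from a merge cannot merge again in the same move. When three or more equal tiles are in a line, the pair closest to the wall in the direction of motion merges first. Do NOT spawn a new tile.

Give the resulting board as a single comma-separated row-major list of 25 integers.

Answer: 0, 64, 2, 16, 8, 0, 0, 0, 16, 4, 0, 0, 64, 8, 64, 0, 4, 32, 32, 4, 64, 2, 64, 16, 32

Derivation:
Slide right:
row 0: [0, 64, 2, 16, 8] -> [0, 64, 2, 16, 8]
row 1: [0, 8, 8, 0, 4] -> [0, 0, 0, 16, 4]
row 2: [0, 64, 0, 8, 64] -> [0, 0, 64, 8, 64]
row 3: [4, 16, 16, 32, 4] -> [0, 4, 32, 32, 4]
row 4: [64, 2, 64, 16, 32] -> [64, 2, 64, 16, 32]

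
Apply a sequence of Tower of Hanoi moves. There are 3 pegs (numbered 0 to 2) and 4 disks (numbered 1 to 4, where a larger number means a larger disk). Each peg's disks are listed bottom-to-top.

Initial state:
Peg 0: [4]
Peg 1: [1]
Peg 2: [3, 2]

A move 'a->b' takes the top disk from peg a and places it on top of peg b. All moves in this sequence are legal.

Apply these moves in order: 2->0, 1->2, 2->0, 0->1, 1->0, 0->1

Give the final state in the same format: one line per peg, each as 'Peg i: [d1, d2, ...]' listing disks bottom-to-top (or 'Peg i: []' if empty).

Answer: Peg 0: [4, 2]
Peg 1: [1]
Peg 2: [3]

Derivation:
After move 1 (2->0):
Peg 0: [4, 2]
Peg 1: [1]
Peg 2: [3]

After move 2 (1->2):
Peg 0: [4, 2]
Peg 1: []
Peg 2: [3, 1]

After move 3 (2->0):
Peg 0: [4, 2, 1]
Peg 1: []
Peg 2: [3]

After move 4 (0->1):
Peg 0: [4, 2]
Peg 1: [1]
Peg 2: [3]

After move 5 (1->0):
Peg 0: [4, 2, 1]
Peg 1: []
Peg 2: [3]

After move 6 (0->1):
Peg 0: [4, 2]
Peg 1: [1]
Peg 2: [3]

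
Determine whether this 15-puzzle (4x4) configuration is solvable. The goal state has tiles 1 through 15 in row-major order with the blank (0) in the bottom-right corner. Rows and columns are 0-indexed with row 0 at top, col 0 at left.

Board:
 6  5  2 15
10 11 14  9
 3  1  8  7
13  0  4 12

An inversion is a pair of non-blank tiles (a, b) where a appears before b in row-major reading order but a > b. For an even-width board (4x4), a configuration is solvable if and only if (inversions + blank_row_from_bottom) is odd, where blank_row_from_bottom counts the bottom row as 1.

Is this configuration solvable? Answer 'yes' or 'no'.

Inversions: 52
Blank is in row 3 (0-indexed from top), which is row 1 counting from the bottom (bottom = 1).
52 + 1 = 53, which is odd, so the puzzle is solvable.

Answer: yes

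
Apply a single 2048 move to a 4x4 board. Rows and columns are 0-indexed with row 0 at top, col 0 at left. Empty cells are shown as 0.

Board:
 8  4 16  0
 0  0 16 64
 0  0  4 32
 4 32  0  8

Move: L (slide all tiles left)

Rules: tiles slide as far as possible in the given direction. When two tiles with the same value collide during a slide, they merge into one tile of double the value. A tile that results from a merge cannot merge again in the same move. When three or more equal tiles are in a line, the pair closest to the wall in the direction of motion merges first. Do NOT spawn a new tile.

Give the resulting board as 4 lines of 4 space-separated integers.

Answer:  8  4 16  0
16 64  0  0
 4 32  0  0
 4 32  8  0

Derivation:
Slide left:
row 0: [8, 4, 16, 0] -> [8, 4, 16, 0]
row 1: [0, 0, 16, 64] -> [16, 64, 0, 0]
row 2: [0, 0, 4, 32] -> [4, 32, 0, 0]
row 3: [4, 32, 0, 8] -> [4, 32, 8, 0]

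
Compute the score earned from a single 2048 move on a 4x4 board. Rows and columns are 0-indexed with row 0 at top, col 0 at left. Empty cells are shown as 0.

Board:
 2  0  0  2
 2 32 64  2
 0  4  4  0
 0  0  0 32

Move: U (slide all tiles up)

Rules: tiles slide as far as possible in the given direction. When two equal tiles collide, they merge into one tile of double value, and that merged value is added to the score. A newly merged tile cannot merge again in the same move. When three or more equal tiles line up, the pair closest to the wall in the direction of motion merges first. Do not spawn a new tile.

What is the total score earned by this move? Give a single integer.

Slide up:
col 0: [2, 2, 0, 0] -> [4, 0, 0, 0]  score +4 (running 4)
col 1: [0, 32, 4, 0] -> [32, 4, 0, 0]  score +0 (running 4)
col 2: [0, 64, 4, 0] -> [64, 4, 0, 0]  score +0 (running 4)
col 3: [2, 2, 0, 32] -> [4, 32, 0, 0]  score +4 (running 8)
Board after move:
 4 32 64  4
 0  4  4 32
 0  0  0  0
 0  0  0  0

Answer: 8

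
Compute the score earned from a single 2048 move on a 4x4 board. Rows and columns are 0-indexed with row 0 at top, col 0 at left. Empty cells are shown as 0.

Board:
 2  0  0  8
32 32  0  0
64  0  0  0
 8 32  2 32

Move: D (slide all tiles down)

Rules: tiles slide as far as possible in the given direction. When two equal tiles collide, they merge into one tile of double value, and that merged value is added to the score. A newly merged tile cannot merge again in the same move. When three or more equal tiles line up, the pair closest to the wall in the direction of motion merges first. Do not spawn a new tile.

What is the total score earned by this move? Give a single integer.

Slide down:
col 0: [2, 32, 64, 8] -> [2, 32, 64, 8]  score +0 (running 0)
col 1: [0, 32, 0, 32] -> [0, 0, 0, 64]  score +64 (running 64)
col 2: [0, 0, 0, 2] -> [0, 0, 0, 2]  score +0 (running 64)
col 3: [8, 0, 0, 32] -> [0, 0, 8, 32]  score +0 (running 64)
Board after move:
 2  0  0  0
32  0  0  0
64  0  0  8
 8 64  2 32

Answer: 64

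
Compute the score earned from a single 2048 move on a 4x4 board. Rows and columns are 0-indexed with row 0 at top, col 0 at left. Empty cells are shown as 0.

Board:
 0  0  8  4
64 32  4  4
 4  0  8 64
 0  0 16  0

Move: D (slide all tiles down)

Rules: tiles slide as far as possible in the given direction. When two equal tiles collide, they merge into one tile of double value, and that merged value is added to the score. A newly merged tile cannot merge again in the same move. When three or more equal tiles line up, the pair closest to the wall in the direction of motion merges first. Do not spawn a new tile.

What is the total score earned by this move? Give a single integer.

Slide down:
col 0: [0, 64, 4, 0] -> [0, 0, 64, 4]  score +0 (running 0)
col 1: [0, 32, 0, 0] -> [0, 0, 0, 32]  score +0 (running 0)
col 2: [8, 4, 8, 16] -> [8, 4, 8, 16]  score +0 (running 0)
col 3: [4, 4, 64, 0] -> [0, 0, 8, 64]  score +8 (running 8)
Board after move:
 0  0  8  0
 0  0  4  0
64  0  8  8
 4 32 16 64

Answer: 8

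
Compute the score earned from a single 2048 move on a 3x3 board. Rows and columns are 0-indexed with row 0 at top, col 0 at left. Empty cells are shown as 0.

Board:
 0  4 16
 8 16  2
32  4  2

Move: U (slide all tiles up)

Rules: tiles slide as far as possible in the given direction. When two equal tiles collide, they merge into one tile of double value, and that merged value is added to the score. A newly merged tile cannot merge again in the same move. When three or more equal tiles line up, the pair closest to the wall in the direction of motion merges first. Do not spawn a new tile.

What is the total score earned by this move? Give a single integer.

Answer: 4

Derivation:
Slide up:
col 0: [0, 8, 32] -> [8, 32, 0]  score +0 (running 0)
col 1: [4, 16, 4] -> [4, 16, 4]  score +0 (running 0)
col 2: [16, 2, 2] -> [16, 4, 0]  score +4 (running 4)
Board after move:
 8  4 16
32 16  4
 0  4  0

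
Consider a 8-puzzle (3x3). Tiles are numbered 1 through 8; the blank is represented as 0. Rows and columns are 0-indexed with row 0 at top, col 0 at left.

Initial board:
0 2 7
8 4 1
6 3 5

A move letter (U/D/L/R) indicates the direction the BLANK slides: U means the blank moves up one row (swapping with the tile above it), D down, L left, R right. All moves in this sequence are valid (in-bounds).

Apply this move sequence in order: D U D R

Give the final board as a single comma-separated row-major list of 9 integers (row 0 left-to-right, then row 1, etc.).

After move 1 (D):
8 2 7
0 4 1
6 3 5

After move 2 (U):
0 2 7
8 4 1
6 3 5

After move 3 (D):
8 2 7
0 4 1
6 3 5

After move 4 (R):
8 2 7
4 0 1
6 3 5

Answer: 8, 2, 7, 4, 0, 1, 6, 3, 5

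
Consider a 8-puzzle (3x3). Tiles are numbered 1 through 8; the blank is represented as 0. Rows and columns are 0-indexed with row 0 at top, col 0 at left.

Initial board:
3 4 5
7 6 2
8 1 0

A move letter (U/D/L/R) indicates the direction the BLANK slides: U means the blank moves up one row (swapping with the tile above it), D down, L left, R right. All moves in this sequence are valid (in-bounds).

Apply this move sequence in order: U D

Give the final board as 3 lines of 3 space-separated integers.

Answer: 3 4 5
7 6 2
8 1 0

Derivation:
After move 1 (U):
3 4 5
7 6 0
8 1 2

After move 2 (D):
3 4 5
7 6 2
8 1 0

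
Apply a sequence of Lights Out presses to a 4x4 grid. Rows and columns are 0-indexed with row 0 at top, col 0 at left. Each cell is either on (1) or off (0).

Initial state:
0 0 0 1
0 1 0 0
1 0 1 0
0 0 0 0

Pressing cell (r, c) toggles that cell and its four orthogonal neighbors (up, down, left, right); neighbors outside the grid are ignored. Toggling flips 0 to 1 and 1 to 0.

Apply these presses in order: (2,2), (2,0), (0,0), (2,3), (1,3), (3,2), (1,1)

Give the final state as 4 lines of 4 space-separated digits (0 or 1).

Answer: 1 0 0 0
1 0 1 0
0 1 0 1
1 1 0 0

Derivation:
After press 1 at (2,2):
0 0 0 1
0 1 1 0
1 1 0 1
0 0 1 0

After press 2 at (2,0):
0 0 0 1
1 1 1 0
0 0 0 1
1 0 1 0

After press 3 at (0,0):
1 1 0 1
0 1 1 0
0 0 0 1
1 0 1 0

After press 4 at (2,3):
1 1 0 1
0 1 1 1
0 0 1 0
1 0 1 1

After press 5 at (1,3):
1 1 0 0
0 1 0 0
0 0 1 1
1 0 1 1

After press 6 at (3,2):
1 1 0 0
0 1 0 0
0 0 0 1
1 1 0 0

After press 7 at (1,1):
1 0 0 0
1 0 1 0
0 1 0 1
1 1 0 0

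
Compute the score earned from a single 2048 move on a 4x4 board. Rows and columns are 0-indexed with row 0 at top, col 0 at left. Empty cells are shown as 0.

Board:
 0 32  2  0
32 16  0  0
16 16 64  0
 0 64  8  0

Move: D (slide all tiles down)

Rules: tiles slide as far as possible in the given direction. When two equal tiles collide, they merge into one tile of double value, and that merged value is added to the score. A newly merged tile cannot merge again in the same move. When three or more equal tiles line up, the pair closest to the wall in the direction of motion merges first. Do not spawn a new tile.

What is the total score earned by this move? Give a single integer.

Slide down:
col 0: [0, 32, 16, 0] -> [0, 0, 32, 16]  score +0 (running 0)
col 1: [32, 16, 16, 64] -> [0, 32, 32, 64]  score +32 (running 32)
col 2: [2, 0, 64, 8] -> [0, 2, 64, 8]  score +0 (running 32)
col 3: [0, 0, 0, 0] -> [0, 0, 0, 0]  score +0 (running 32)
Board after move:
 0  0  0  0
 0 32  2  0
32 32 64  0
16 64  8  0

Answer: 32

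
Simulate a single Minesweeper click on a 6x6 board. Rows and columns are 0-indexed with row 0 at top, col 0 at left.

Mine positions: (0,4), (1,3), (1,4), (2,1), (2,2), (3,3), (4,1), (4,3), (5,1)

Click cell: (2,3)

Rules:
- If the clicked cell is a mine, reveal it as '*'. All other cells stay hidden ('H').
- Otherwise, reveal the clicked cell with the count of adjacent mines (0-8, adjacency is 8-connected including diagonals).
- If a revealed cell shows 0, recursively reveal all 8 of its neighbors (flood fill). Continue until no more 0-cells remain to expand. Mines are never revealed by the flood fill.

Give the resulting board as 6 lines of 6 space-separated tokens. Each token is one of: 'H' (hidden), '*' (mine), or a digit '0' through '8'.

H H H H H H
H H H H H H
H H H 4 H H
H H H H H H
H H H H H H
H H H H H H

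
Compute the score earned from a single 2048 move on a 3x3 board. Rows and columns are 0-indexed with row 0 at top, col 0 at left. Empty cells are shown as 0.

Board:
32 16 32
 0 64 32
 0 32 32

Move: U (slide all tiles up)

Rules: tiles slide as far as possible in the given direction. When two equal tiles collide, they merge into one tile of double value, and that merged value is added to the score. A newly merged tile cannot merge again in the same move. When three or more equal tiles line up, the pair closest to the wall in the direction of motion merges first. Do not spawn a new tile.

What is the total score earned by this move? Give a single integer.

Slide up:
col 0: [32, 0, 0] -> [32, 0, 0]  score +0 (running 0)
col 1: [16, 64, 32] -> [16, 64, 32]  score +0 (running 0)
col 2: [32, 32, 32] -> [64, 32, 0]  score +64 (running 64)
Board after move:
32 16 64
 0 64 32
 0 32  0

Answer: 64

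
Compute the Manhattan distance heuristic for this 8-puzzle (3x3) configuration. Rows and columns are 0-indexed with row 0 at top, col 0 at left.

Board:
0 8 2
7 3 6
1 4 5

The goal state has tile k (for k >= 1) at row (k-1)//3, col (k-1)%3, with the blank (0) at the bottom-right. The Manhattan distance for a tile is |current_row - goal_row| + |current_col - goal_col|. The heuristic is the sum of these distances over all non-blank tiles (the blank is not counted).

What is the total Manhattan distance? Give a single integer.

Answer: 12

Derivation:
Tile 8: at (0,1), goal (2,1), distance |0-2|+|1-1| = 2
Tile 2: at (0,2), goal (0,1), distance |0-0|+|2-1| = 1
Tile 7: at (1,0), goal (2,0), distance |1-2|+|0-0| = 1
Tile 3: at (1,1), goal (0,2), distance |1-0|+|1-2| = 2
Tile 6: at (1,2), goal (1,2), distance |1-1|+|2-2| = 0
Tile 1: at (2,0), goal (0,0), distance |2-0|+|0-0| = 2
Tile 4: at (2,1), goal (1,0), distance |2-1|+|1-0| = 2
Tile 5: at (2,2), goal (1,1), distance |2-1|+|2-1| = 2
Sum: 2 + 1 + 1 + 2 + 0 + 2 + 2 + 2 = 12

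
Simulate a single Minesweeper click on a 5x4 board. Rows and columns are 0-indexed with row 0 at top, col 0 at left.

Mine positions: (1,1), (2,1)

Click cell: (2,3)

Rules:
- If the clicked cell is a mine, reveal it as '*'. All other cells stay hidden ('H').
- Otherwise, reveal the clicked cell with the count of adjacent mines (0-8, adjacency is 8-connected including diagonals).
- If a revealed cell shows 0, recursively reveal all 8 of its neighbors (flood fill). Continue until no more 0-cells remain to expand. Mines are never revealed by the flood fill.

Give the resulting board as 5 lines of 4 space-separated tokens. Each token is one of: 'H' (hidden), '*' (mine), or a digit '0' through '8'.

H H 1 0
H H 2 0
H H 2 0
1 1 1 0
0 0 0 0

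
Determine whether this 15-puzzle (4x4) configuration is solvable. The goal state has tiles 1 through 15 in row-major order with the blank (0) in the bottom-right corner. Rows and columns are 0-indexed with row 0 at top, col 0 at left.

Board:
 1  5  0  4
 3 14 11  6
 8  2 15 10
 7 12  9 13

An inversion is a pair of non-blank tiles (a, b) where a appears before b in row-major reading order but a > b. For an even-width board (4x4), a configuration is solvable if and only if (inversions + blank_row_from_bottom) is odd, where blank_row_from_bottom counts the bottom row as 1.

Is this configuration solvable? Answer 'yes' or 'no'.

Inversions: 32
Blank is in row 0 (0-indexed from top), which is row 4 counting from the bottom (bottom = 1).
32 + 4 = 36, which is even, so the puzzle is not solvable.

Answer: no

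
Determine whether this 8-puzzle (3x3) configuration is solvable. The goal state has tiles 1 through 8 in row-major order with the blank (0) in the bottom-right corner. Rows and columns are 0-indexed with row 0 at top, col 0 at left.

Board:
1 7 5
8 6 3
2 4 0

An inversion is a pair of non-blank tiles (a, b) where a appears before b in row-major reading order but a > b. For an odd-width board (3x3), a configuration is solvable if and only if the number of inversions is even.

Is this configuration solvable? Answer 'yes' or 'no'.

Answer: yes

Derivation:
Inversions (pairs i<j in row-major order where tile[i] > tile[j] > 0): 16
16 is even, so the puzzle is solvable.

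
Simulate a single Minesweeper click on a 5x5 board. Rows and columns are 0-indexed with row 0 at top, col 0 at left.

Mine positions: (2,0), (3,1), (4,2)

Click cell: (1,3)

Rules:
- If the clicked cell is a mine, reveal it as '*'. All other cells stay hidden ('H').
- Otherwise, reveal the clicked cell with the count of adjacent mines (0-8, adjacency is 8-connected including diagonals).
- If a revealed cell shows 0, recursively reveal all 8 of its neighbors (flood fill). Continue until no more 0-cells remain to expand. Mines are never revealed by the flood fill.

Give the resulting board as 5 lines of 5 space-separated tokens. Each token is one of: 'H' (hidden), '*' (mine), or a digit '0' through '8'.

0 0 0 0 0
1 1 0 0 0
H 2 1 0 0
H H 2 1 0
H H H 1 0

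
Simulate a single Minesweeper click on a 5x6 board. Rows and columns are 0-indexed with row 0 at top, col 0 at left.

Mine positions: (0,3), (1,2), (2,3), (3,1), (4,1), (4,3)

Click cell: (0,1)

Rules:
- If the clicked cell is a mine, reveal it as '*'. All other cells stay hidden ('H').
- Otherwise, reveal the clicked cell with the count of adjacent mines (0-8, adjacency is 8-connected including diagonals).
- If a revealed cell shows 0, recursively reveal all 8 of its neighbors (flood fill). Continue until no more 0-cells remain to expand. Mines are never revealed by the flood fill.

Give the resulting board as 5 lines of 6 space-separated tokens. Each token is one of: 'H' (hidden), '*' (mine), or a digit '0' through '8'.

H 1 H H H H
H H H H H H
H H H H H H
H H H H H H
H H H H H H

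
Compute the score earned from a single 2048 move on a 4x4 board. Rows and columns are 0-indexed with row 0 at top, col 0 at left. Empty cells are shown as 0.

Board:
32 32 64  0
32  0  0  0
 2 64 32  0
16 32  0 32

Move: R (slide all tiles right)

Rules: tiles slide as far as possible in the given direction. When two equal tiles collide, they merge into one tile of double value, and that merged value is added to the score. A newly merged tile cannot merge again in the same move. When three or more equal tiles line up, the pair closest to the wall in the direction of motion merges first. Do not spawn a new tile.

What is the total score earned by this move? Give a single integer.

Answer: 128

Derivation:
Slide right:
row 0: [32, 32, 64, 0] -> [0, 0, 64, 64]  score +64 (running 64)
row 1: [32, 0, 0, 0] -> [0, 0, 0, 32]  score +0 (running 64)
row 2: [2, 64, 32, 0] -> [0, 2, 64, 32]  score +0 (running 64)
row 3: [16, 32, 0, 32] -> [0, 0, 16, 64]  score +64 (running 128)
Board after move:
 0  0 64 64
 0  0  0 32
 0  2 64 32
 0  0 16 64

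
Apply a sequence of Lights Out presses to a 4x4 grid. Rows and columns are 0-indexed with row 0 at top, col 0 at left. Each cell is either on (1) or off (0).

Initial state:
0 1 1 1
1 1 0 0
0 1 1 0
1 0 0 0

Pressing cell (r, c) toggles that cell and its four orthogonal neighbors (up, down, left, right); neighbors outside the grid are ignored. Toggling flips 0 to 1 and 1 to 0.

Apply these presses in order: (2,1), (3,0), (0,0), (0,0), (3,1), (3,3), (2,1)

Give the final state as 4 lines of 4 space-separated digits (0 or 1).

Answer: 0 1 1 1
1 1 0 0
1 0 1 1
1 0 0 1

Derivation:
After press 1 at (2,1):
0 1 1 1
1 0 0 0
1 0 0 0
1 1 0 0

After press 2 at (3,0):
0 1 1 1
1 0 0 0
0 0 0 0
0 0 0 0

After press 3 at (0,0):
1 0 1 1
0 0 0 0
0 0 0 0
0 0 0 0

After press 4 at (0,0):
0 1 1 1
1 0 0 0
0 0 0 0
0 0 0 0

After press 5 at (3,1):
0 1 1 1
1 0 0 0
0 1 0 0
1 1 1 0

After press 6 at (3,3):
0 1 1 1
1 0 0 0
0 1 0 1
1 1 0 1

After press 7 at (2,1):
0 1 1 1
1 1 0 0
1 0 1 1
1 0 0 1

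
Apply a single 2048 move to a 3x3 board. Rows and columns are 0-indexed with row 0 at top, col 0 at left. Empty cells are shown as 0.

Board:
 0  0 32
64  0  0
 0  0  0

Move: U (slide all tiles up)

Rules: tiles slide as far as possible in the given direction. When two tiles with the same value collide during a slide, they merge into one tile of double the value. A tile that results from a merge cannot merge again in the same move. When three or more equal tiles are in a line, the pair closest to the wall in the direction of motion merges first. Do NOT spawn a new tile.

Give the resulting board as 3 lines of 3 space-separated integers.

Answer: 64  0 32
 0  0  0
 0  0  0

Derivation:
Slide up:
col 0: [0, 64, 0] -> [64, 0, 0]
col 1: [0, 0, 0] -> [0, 0, 0]
col 2: [32, 0, 0] -> [32, 0, 0]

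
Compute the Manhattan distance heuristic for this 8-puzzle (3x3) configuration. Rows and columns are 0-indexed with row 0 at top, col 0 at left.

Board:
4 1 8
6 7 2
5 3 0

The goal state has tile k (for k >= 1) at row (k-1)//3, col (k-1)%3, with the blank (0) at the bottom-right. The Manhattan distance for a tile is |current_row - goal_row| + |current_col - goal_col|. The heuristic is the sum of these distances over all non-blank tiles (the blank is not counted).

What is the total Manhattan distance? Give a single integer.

Answer: 16

Derivation:
Tile 4: (0,0)->(1,0) = 1
Tile 1: (0,1)->(0,0) = 1
Tile 8: (0,2)->(2,1) = 3
Tile 6: (1,0)->(1,2) = 2
Tile 7: (1,1)->(2,0) = 2
Tile 2: (1,2)->(0,1) = 2
Tile 5: (2,0)->(1,1) = 2
Tile 3: (2,1)->(0,2) = 3
Sum: 1 + 1 + 3 + 2 + 2 + 2 + 2 + 3 = 16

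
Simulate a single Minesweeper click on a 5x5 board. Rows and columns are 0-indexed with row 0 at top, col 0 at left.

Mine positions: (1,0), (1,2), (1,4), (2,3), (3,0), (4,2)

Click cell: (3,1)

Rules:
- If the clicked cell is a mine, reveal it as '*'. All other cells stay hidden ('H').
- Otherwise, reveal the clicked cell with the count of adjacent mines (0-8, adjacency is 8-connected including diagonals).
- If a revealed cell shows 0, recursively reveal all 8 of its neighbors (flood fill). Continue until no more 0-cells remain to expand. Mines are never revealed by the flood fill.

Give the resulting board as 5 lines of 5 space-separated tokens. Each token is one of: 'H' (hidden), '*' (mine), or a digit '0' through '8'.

H H H H H
H H H H H
H H H H H
H 2 H H H
H H H H H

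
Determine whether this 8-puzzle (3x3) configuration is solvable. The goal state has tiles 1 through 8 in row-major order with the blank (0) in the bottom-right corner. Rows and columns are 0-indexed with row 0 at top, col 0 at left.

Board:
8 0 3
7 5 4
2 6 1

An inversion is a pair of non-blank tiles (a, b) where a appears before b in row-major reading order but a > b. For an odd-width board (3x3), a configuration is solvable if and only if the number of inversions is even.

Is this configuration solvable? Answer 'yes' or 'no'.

Answer: no

Derivation:
Inversions (pairs i<j in row-major order where tile[i] > tile[j] > 0): 21
21 is odd, so the puzzle is not solvable.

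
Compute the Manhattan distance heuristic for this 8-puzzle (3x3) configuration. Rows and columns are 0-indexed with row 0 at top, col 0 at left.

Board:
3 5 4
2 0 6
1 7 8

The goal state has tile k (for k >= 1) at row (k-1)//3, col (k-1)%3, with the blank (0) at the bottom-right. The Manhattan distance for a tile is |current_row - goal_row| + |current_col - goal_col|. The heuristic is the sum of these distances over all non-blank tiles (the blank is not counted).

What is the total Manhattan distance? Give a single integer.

Tile 3: at (0,0), goal (0,2), distance |0-0|+|0-2| = 2
Tile 5: at (0,1), goal (1,1), distance |0-1|+|1-1| = 1
Tile 4: at (0,2), goal (1,0), distance |0-1|+|2-0| = 3
Tile 2: at (1,0), goal (0,1), distance |1-0|+|0-1| = 2
Tile 6: at (1,2), goal (1,2), distance |1-1|+|2-2| = 0
Tile 1: at (2,0), goal (0,0), distance |2-0|+|0-0| = 2
Tile 7: at (2,1), goal (2,0), distance |2-2|+|1-0| = 1
Tile 8: at (2,2), goal (2,1), distance |2-2|+|2-1| = 1
Sum: 2 + 1 + 3 + 2 + 0 + 2 + 1 + 1 = 12

Answer: 12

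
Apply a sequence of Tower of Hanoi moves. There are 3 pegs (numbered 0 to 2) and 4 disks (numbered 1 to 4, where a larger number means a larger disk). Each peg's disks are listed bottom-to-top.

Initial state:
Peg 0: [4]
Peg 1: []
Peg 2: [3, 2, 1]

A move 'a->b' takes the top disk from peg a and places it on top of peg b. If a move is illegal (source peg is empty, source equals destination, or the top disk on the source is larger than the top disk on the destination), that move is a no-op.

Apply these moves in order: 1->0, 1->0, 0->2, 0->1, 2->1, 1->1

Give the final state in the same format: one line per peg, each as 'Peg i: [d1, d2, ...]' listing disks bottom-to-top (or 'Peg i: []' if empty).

Answer: Peg 0: []
Peg 1: [4, 1]
Peg 2: [3, 2]

Derivation:
After move 1 (1->0):
Peg 0: [4]
Peg 1: []
Peg 2: [3, 2, 1]

After move 2 (1->0):
Peg 0: [4]
Peg 1: []
Peg 2: [3, 2, 1]

After move 3 (0->2):
Peg 0: [4]
Peg 1: []
Peg 2: [3, 2, 1]

After move 4 (0->1):
Peg 0: []
Peg 1: [4]
Peg 2: [3, 2, 1]

After move 5 (2->1):
Peg 0: []
Peg 1: [4, 1]
Peg 2: [3, 2]

After move 6 (1->1):
Peg 0: []
Peg 1: [4, 1]
Peg 2: [3, 2]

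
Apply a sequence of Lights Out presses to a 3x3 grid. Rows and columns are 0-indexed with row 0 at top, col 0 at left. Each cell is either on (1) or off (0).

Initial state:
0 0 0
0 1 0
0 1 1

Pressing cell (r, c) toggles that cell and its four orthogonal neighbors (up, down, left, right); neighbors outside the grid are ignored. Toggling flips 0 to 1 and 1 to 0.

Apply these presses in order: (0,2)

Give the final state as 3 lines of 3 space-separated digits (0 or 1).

After press 1 at (0,2):
0 1 1
0 1 1
0 1 1

Answer: 0 1 1
0 1 1
0 1 1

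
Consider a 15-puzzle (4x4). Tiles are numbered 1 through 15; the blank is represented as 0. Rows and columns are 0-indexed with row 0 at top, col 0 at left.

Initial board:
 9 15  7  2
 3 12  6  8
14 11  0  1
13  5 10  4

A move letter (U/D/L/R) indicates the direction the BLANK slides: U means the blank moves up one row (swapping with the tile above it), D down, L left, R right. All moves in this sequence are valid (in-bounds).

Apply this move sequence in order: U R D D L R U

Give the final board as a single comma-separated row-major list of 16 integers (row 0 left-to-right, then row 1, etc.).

After move 1 (U):
 9 15  7  2
 3 12  0  8
14 11  6  1
13  5 10  4

After move 2 (R):
 9 15  7  2
 3 12  8  0
14 11  6  1
13  5 10  4

After move 3 (D):
 9 15  7  2
 3 12  8  1
14 11  6  0
13  5 10  4

After move 4 (D):
 9 15  7  2
 3 12  8  1
14 11  6  4
13  5 10  0

After move 5 (L):
 9 15  7  2
 3 12  8  1
14 11  6  4
13  5  0 10

After move 6 (R):
 9 15  7  2
 3 12  8  1
14 11  6  4
13  5 10  0

After move 7 (U):
 9 15  7  2
 3 12  8  1
14 11  6  0
13  5 10  4

Answer: 9, 15, 7, 2, 3, 12, 8, 1, 14, 11, 6, 0, 13, 5, 10, 4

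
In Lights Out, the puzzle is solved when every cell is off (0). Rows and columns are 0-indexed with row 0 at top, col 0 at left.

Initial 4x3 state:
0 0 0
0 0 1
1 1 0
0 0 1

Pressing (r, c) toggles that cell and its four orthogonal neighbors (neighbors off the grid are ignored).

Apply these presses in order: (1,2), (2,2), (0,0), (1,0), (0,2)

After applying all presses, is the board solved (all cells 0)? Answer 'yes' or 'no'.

After press 1 at (1,2):
0 0 1
0 1 0
1 1 1
0 0 1

After press 2 at (2,2):
0 0 1
0 1 1
1 0 0
0 0 0

After press 3 at (0,0):
1 1 1
1 1 1
1 0 0
0 0 0

After press 4 at (1,0):
0 1 1
0 0 1
0 0 0
0 0 0

After press 5 at (0,2):
0 0 0
0 0 0
0 0 0
0 0 0

Lights still on: 0

Answer: yes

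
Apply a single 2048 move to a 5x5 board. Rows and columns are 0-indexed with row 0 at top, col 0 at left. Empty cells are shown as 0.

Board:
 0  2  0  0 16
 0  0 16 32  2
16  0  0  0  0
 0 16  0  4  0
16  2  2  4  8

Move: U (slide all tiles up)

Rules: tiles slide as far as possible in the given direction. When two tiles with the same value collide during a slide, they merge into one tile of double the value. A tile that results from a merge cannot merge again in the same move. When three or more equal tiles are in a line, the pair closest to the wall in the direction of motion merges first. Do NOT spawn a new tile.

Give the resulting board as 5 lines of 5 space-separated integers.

Slide up:
col 0: [0, 0, 16, 0, 16] -> [32, 0, 0, 0, 0]
col 1: [2, 0, 0, 16, 2] -> [2, 16, 2, 0, 0]
col 2: [0, 16, 0, 0, 2] -> [16, 2, 0, 0, 0]
col 3: [0, 32, 0, 4, 4] -> [32, 8, 0, 0, 0]
col 4: [16, 2, 0, 0, 8] -> [16, 2, 8, 0, 0]

Answer: 32  2 16 32 16
 0 16  2  8  2
 0  2  0  0  8
 0  0  0  0  0
 0  0  0  0  0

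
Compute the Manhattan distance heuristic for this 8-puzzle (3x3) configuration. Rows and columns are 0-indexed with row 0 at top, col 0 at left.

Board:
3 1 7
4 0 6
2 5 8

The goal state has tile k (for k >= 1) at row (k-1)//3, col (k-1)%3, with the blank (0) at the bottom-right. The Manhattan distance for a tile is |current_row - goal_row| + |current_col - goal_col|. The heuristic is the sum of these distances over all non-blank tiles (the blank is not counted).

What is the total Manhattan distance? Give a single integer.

Tile 3: (0,0)->(0,2) = 2
Tile 1: (0,1)->(0,0) = 1
Tile 7: (0,2)->(2,0) = 4
Tile 4: (1,0)->(1,0) = 0
Tile 6: (1,2)->(1,2) = 0
Tile 2: (2,0)->(0,1) = 3
Tile 5: (2,1)->(1,1) = 1
Tile 8: (2,2)->(2,1) = 1
Sum: 2 + 1 + 4 + 0 + 0 + 3 + 1 + 1 = 12

Answer: 12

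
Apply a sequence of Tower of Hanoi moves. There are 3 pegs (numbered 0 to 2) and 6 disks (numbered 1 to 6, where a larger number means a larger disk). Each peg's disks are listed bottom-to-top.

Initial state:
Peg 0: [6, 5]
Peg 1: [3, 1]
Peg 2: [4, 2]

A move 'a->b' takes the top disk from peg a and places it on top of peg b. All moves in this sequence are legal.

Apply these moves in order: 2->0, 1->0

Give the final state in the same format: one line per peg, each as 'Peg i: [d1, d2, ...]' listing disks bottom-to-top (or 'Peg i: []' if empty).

Answer: Peg 0: [6, 5, 2, 1]
Peg 1: [3]
Peg 2: [4]

Derivation:
After move 1 (2->0):
Peg 0: [6, 5, 2]
Peg 1: [3, 1]
Peg 2: [4]

After move 2 (1->0):
Peg 0: [6, 5, 2, 1]
Peg 1: [3]
Peg 2: [4]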